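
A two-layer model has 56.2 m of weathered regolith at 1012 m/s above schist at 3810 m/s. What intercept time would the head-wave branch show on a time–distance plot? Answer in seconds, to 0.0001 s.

θ_c = arcsin(V₁/V₂) = arcsin(1012/3810) = 15.40°; cos θ_c = 0.9641.
tᵢ = 2h·cos θ_c / V₁ = 2·56.2·0.9641 / 1012 = 0.10708 s.

0.1071 s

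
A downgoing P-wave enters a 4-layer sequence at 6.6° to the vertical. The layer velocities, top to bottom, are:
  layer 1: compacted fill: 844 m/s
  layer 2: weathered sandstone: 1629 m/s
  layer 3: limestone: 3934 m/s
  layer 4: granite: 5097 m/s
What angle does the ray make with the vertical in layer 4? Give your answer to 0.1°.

Snell's law across each interface conserves sin θ / V, so sin θ_4 = V_4·sin θ₁/V₁.
sin θ_4 = 5097 × sin 6.6° / 844 = 0.6941.
θ_4 = arcsin 0.6941 = 43.96°.

44.0°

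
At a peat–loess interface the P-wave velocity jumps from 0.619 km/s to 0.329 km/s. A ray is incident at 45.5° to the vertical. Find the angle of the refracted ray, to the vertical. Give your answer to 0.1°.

sin θ₁/V₁ = sin θ₂/V₂ ⇒ sin θ₂ = 0.329·sin 45.5°/0.619 = 0.329·0.7133/0.619 = 0.3791.
θ₂ = sin⁻¹(0.3791) = 22.28° (from vertical).

22.3°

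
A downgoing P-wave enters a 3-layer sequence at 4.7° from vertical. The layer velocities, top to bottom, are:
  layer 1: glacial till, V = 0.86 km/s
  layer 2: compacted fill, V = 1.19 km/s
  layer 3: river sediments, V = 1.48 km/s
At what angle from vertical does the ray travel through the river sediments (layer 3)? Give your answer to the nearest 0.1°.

Ray parameter p = sin 4.7° / 0.86 = 9.5277e-02 s/km.
sin θ_3 = p·V_3 = 9.5277e-02 × 1.48 = 0.1410.
θ_3 = arcsin 0.1410 = 8.11°.

8.1°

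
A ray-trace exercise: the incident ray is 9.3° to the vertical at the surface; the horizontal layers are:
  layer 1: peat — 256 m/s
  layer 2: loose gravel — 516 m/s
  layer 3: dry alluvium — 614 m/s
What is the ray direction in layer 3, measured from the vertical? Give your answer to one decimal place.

22.8°

Ray parameter p = sin 9.3° / 256 = 6.3126e-04 s/m.
sin θ_3 = p·V_3 = 6.3126e-04 × 614 = 0.3876.
θ_3 = 22.81° from the vertical.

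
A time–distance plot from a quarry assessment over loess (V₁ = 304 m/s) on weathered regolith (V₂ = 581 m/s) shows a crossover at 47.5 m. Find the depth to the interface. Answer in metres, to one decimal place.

13.3 m

x_cross = 2h·√((V₂+V₁)/(V₂−V₁)) → h = x_cross / (2·√((V₂+V₁)/(V₂−V₁))).
√((V₂+V₁)/(V₂−V₁)) = √((581+304)/(581−304)) = 1.7874.
h = 47.5 / (2·1.7874) = 13.29 m.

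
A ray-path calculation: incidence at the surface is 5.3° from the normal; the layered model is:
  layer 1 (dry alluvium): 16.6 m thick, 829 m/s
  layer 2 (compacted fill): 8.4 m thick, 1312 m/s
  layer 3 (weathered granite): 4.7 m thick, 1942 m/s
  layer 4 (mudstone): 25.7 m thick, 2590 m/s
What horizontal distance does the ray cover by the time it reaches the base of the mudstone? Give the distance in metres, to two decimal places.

11.57 m

p = sin θ₁/V₁ = sin 5.3°/829 = 1.1142e-04 s/m is conserved through the stack.
Layer 1: θ = 5.30°; offset = 16.6·tan 5.30° = 1.5399 m.
Layer 2: sin θ = p·1312 = 0.1462 → θ = 8.41°; offset = 8.4·tan 8.41° = 1.2413 m.
Layer 3: sin θ = p·1942 = 0.2164 → θ = 12.50°; offset = 4.7·tan 12.50° = 1.0417 m.
Layer 4: sin θ = p·2590 = 0.2886 → θ = 16.77°; offset = 25.7·tan 16.77° = 7.7463 m.
Σ offsets = 11.5692 m.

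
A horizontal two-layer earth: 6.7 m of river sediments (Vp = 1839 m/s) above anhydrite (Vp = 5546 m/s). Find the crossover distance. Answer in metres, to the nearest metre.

x_cross = 2h·√((V₂+V₁)/(V₂−V₁)).
(V₂+V₁)/(V₂−V₁) = (5546+1839)/(5546−1839) = 1.9922; √ = 1.4114.
x_cross = 2·6.7·1.4114 = 18.91 m.

19 m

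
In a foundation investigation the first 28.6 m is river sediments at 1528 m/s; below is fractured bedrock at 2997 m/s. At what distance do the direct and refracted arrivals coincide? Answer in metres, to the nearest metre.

x_cross = 2h·√((V₂+V₁)/(V₂−V₁)).
(V₂+V₁)/(V₂−V₁) = (2997+1528)/(2997−1528) = 3.0803; √ = 1.7551.
x_cross = 2·28.6·1.7551 = 100.39 m.

100 m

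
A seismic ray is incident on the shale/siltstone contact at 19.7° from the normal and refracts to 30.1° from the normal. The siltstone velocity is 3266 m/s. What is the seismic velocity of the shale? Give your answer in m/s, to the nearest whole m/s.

2195 m/s

Snell's law: sin 19.7°/V₁ = sin 30.1°/V₂.
V₁ = V₂·sin 19.7°/sin 30.1° = 3266 × 0.6722 = 2195.27 m/s.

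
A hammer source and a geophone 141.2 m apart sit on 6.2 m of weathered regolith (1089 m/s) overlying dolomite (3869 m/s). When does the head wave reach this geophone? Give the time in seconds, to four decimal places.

0.0474 s

θ_c = arcsin(V₁/V₂) = arcsin(1089/3869) = 16.35°, cos θ_c = 0.9596.
Intercept time tᵢ = 2h cos θ_c / V₁ = 2·6.2·0.9596/1089 = 0.01093 s.
t = x/V₂ + tᵢ = 141.2/3869 + 0.01093 = 0.04742 s.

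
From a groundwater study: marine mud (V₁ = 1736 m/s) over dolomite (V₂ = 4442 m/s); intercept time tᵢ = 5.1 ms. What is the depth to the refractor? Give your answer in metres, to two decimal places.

θ_c = arcsin(1736/4442) = 23.01°; cos θ_c = 0.9205.
tᵢ = 2h cos θ_c/V₁ ⇒ h = tᵢ·V₁/(2 cos θ_c) = 0.0051·1736/(2·0.9205) = 4.81 m.

4.81 m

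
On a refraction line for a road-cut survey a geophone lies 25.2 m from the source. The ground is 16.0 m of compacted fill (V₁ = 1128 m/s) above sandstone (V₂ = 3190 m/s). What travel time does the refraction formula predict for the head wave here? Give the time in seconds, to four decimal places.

0.0344 s

θ_c = arcsin(V₁/V₂) = arcsin(1128/3190) = 20.71°, cos θ_c = 0.9354.
Intercept time tᵢ = 2h cos θ_c / V₁ = 2·16.0·0.9354/1128 = 0.02654 s.
t = x/V₂ + tᵢ = 25.2/3190 + 0.02654 = 0.03444 s.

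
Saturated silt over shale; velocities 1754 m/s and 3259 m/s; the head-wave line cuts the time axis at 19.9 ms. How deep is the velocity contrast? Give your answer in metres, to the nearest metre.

θ_c = arcsin(1754/3259) = 32.56°; cos θ_c = 0.8428.
tᵢ = 2h cos θ_c/V₁ ⇒ h = tᵢ·V₁/(2 cos θ_c) = 0.0199·1754/(2·0.8428) = 20.71 m.

21 m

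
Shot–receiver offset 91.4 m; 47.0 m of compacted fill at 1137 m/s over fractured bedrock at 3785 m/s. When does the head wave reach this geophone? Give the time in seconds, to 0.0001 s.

0.1030 s

t = x/V₂ + 2h·√(V₂²−V₁²)/(V₁V₂).
√(V₂²−V₁²) = √(3785²−1137²) = 3610.2 m/s; delay term = 2·47.0·3610.2/(1137·3785) = 0.07886 s.
t = 91.4/3785 + 0.07886 = 0.10300 s.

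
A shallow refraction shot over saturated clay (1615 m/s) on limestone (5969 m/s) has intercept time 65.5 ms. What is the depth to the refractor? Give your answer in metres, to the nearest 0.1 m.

54.9 m

θ_c = arcsin(1615/5969) = 15.70°; cos θ_c = 0.9627.
tᵢ = 2h cos θ_c/V₁ ⇒ h = tᵢ·V₁/(2 cos θ_c) = 0.0655·1615/(2·0.9627) = 54.94 m.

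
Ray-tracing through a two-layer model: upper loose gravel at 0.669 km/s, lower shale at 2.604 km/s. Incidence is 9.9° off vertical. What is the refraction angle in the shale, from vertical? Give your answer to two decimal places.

42.01°

sin θ₁/V₁ = sin θ₂/V₂ ⇒ sin θ₂ = 2.604·sin 9.9°/0.669 = 2.604·0.1719/0.669 = 0.6692.
θ₂ = sin⁻¹(0.6692) = 42.01° (from vertical).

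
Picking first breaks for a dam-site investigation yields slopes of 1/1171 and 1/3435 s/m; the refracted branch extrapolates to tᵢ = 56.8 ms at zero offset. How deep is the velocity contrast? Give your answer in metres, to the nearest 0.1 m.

35.4 m

θ_c = arcsin(1171/3435) = 19.93°; cos θ_c = 0.9401.
tᵢ = 2h cos θ_c/V₁ ⇒ h = tᵢ·V₁/(2 cos θ_c) = 0.0568·1171/(2·0.9401) = 35.38 m.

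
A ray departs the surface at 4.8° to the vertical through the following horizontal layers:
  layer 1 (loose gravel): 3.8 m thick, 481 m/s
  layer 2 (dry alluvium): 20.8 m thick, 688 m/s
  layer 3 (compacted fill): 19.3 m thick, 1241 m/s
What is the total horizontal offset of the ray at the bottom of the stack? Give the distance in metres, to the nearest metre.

p = sin θ₁/V₁ = sin 4.8°/481 = 1.7397e-04 s/m is conserved through the stack.
Layer 1: θ = 4.80°; offset = 3.8·tan 4.80° = 0.319 m.
Layer 2: sin θ = p·688 = 0.1197 → θ = 6.87°; offset = 20.8·tan 6.87° = 2.508 m.
Layer 3: sin θ = p·1241 = 0.2159 → θ = 12.47°; offset = 19.3·tan 12.47° = 4.267 m.
Σ offsets = 7.094 m.

7 m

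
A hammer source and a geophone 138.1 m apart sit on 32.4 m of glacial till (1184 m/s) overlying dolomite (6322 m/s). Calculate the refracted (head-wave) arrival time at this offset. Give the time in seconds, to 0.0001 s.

θ_c = arcsin(V₁/V₂) = arcsin(1184/6322) = 10.79°, cos θ_c = 0.9823.
Intercept time tᵢ = 2h cos θ_c / V₁ = 2·32.4·0.9823/1184 = 0.05376 s.
t = x/V₂ + tᵢ = 138.1/6322 + 0.05376 = 0.07561 s.

0.0756 s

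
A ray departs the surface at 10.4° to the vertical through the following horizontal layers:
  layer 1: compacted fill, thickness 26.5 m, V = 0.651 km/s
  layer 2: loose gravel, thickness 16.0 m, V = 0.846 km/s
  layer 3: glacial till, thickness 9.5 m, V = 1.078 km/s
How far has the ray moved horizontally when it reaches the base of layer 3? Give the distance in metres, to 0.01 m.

11.70 m

Apply Snell's law at each interface; in layer i the horizontal offset is hᵢ·tan θᵢ.
Layer 1: θ = 10.40°; offset = 26.5·tan 10.40° = 4.8637 m.
Layer 2: sin θ = 0.846·sin 10.4°/0.651 = 0.2346, θ = 13.57°; offset = 16.0·tan 13.57° = 3.8612 m.
Layer 3: sin θ = 1.078·sin 10.4°/0.651 = 0.2989, θ = 17.39°; offset = 9.5·tan 17.39° = 2.9758 m.
Total horizontal offset = 11.7007 m.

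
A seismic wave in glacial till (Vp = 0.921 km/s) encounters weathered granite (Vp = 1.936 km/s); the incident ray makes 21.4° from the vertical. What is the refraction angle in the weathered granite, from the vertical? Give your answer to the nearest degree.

50°

sin θ₁/V₁ = sin θ₂/V₂ ⇒ sin θ₂ = 1.936·sin 21.4°/0.921 = 1.936·0.3649/0.921 = 0.7670.
θ₂ = arcsin 0.7670 = 50.08° from the normal.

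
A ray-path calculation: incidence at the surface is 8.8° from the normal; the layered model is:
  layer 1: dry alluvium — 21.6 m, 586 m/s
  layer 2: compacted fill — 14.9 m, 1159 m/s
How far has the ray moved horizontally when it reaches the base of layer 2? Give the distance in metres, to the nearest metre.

8 m

Apply Snell's law at each interface; in layer i the horizontal offset is hᵢ·tan θᵢ.
Layer 1: θ = 8.80°; offset = 21.6·tan 8.80° = 3.344 m.
Layer 2: sin θ = 1159·sin 8.8°/586 = 0.3026, θ = 17.61°; offset = 14.9·tan 17.61° = 4.730 m.
Summing the layer offsets gives 8.074 m.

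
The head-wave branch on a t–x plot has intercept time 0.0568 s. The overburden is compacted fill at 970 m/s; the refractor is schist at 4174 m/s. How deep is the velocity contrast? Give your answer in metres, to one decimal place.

h = tᵢ·V₁·V₂ / (2·√(V₂²−V₁²)).
√(V₂²−V₁²) = √(4174² − 970²) = 4059.7 m/s.
h = 0.0568 s × 970 × 4174 / (2 × 4059.7) = 28.32 m.

28.3 m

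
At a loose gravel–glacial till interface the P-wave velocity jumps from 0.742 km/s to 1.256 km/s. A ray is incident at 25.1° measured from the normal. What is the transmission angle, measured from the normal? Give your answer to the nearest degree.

sin θ₁/V₁ = sin θ₂/V₂ ⇒ sin θ₂ = 1.256·sin 25.1°/0.742 = 1.256·0.4242/0.742 = 0.7181.
θ₂ = sin⁻¹(0.7181) = 45.89° (from vertical).

46°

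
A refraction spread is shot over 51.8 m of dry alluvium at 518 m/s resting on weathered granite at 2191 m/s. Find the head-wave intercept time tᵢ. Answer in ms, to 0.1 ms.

tᵢ = 2h·√(V₂²−V₁²)/(V₁V₂).
√(V₂²−V₁²) = √(2191²−518²) = 2128.9 m/s.
tᵢ = 2·51.8·2128.9/(518·2191) = 0.19433 s.

194.3 ms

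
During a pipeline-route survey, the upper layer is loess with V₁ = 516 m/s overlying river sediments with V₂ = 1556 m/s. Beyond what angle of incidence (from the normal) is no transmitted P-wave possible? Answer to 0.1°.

Critical incidence: sin θ_c = V₁/V₂ = 516/1556 = 0.3316.
θ_c = arcsin 0.3316 = 19.37°.

19.4°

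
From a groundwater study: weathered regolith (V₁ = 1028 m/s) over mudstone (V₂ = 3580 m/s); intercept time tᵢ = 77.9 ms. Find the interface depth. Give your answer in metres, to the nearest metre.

42 m

h = tᵢ·V₁·V₂ / (2·√(V₂²−V₁²)).
√(V₂²−V₁²) = √(3580² − 1028²) = 3429.2 m/s.
h = 0.0779 s × 1028 × 3580 / (2 × 3429.2) = 41.80 m.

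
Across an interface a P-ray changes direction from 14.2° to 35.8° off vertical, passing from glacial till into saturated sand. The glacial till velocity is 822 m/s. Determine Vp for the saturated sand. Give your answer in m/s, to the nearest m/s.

sin 14.2° = 0.2453; sin 35.8° = 0.5850.
V₂ = V₁·(sin θ₂/sin θ₁) = 822·(0.5850/0.2453) = 1960.13 m/s.

1960 m/s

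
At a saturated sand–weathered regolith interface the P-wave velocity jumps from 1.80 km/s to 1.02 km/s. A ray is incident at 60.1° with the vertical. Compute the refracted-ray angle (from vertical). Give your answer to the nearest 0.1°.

29.4°

sin θ₁/V₁ = sin θ₂/V₂ ⇒ sin θ₂ = 1.02·sin 60.1°/1.80 = 1.02·0.8669/1.80 = 0.4912.
θ₂ = arcsin 0.4912 = 29.42° from the normal.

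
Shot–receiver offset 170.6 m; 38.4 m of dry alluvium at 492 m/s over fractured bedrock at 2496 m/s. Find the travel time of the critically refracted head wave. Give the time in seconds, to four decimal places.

t = x/V₂ + 2h·√(V₂²−V₁²)/(V₁V₂).
√(V₂²−V₁²) = √(2496²−492²) = 2447.0 m/s; delay term = 2·38.4·2447.0/(492·2496) = 0.15303 s.
t = 170.6/2496 + 0.15303 = 0.22138 s.

0.2214 s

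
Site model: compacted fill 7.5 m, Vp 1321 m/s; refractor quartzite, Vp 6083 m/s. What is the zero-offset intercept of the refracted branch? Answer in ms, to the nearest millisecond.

tᵢ = 2h·√(V₂²−V₁²)/(V₁V₂).
√(V₂²−V₁²) = √(6083²−1321²) = 5937.8 m/s.
tᵢ = 2·7.5·5937.8/(1321·6083) = 0.01108 s.

11 ms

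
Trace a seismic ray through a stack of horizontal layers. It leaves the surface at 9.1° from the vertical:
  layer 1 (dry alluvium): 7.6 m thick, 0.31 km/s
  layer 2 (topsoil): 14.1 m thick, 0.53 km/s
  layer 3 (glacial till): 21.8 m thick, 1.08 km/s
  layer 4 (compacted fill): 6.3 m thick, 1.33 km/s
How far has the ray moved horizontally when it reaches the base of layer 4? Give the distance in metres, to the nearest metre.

25 m

Ray parameter p = sin 9.1° / 0.31 km/s = 5.1019e-01 s/km.
Layer 1: θ = 9.10°; offset = 7.6·tan 9.10° = 1.217 m.
Layer 2: sin θ = p·0.53 = 0.2704 → θ = 15.69°; offset = 14.1·tan 15.69° = 3.960 m.
Layer 3: sin θ = p·1.08 = 0.5510 → θ = 33.44°; offset = 21.8·tan 33.44° = 14.394 m.
Layer 4: sin θ = p·1.33 = 0.6785 → θ = 42.73°; offset = 6.3·tan 42.73° = 5.820 m.
Summing the layer offsets gives 25.391 m.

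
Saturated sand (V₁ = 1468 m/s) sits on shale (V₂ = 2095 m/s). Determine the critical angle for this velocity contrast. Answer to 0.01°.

44.48°

Critical incidence: sin θ_c = V₁/V₂ = 1468/2095 = 0.7007.
θ_c = arcsin 0.7007 = 44.48°.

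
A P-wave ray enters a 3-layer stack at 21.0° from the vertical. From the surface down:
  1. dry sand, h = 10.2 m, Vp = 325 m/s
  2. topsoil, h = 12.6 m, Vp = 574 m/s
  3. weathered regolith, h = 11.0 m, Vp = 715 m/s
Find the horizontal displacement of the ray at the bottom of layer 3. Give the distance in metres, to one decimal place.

28.3 m

p = sin θ₁/V₁ = sin 21.0°/325 = 1.1027e-03 s/m is conserved through the stack.
Layer 1: θ = 21.00°; offset = 10.2·tan 21.00° = 3.915 m.
Layer 2: sin θ = p·574 = 0.6329 → θ = 39.27°; offset = 12.6·tan 39.27° = 10.301 m.
Layer 3: sin θ = p·715 = 0.7884 → θ = 52.04°; offset = 11.0·tan 52.04° = 14.098 m.
Σ offsets = 28.314 m.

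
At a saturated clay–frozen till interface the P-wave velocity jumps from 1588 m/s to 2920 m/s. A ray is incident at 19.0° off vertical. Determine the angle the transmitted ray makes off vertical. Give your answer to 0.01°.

36.77°

sin θ₁/V₁ = sin θ₂/V₂ ⇒ sin θ₂ = 2920·sin 19.0°/1588 = 2920·0.3256/1588 = 0.5987.
θ₂ = sin⁻¹(0.5987) = 36.77° (from vertical).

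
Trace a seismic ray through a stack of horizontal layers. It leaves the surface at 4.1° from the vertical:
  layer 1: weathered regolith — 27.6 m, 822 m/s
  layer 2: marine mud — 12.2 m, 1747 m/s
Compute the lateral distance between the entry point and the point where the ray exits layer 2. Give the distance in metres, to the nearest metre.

4 m

Apply Snell's law at each interface; in layer i the horizontal offset is hᵢ·tan θᵢ.
Layer 1: θ = 4.10°; offset = 27.6·tan 4.10° = 1.978 m.
Layer 2: sin θ = 1747·sin 4.1°/822 = 0.1520, θ = 8.74°; offset = 12.2·tan 8.74° = 1.876 m.
Summing the layer offsets gives 3.854 m.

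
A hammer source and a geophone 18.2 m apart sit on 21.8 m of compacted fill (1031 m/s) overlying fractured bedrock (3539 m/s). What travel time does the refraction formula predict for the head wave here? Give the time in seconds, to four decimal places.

0.0456 s

θ_c = arcsin(V₁/V₂) = arcsin(1031/3539) = 16.94°, cos θ_c = 0.9566.
Intercept time tᵢ = 2h cos θ_c / V₁ = 2·21.8·0.9566/1031 = 0.04045 s.
t = x/V₂ + tᵢ = 18.2/3539 + 0.04045 = 0.04560 s.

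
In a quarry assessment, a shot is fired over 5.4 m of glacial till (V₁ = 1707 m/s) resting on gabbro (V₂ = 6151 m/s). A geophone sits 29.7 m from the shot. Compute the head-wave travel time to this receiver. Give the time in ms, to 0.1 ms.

t = x/V₂ + 2h·√(V₂²−V₁²)/(V₁V₂).
√(V₂²−V₁²) = √(6151²−1707²) = 5909.4 m/s; delay term = 2·5.4·5909.4/(1707·6151) = 0.00608 s.
t = 29.7/6151 + 0.00608 = 0.01091 s.

10.9 ms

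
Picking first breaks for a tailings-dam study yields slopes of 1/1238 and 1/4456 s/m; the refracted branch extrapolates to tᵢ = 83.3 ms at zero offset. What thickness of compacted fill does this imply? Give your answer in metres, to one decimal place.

53.7 m

θ_c = arcsin(1238/4456) = 16.13°; cos θ_c = 0.9606.
tᵢ = 2h cos θ_c/V₁ ⇒ h = tᵢ·V₁/(2 cos θ_c) = 0.0833·1238/(2·0.9606) = 53.68 m.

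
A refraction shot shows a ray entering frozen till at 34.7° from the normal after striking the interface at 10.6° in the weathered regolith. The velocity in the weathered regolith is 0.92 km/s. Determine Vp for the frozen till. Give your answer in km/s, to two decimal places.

Snell's law: sin 10.6°/V₁ = sin 34.7°/V₂.
V₂ = V₁·sin 34.7°/sin 10.6° = 0.92 × 3.0947 = 2.85 km/s.

2.85 km/s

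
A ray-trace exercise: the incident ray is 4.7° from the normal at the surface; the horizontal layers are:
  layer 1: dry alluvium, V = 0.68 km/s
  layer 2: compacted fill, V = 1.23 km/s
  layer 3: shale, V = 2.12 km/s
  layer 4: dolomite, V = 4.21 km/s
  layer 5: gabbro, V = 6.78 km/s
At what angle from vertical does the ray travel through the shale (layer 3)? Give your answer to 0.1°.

14.8°

Snell's law across each interface conserves sin θ / V, so sin θ_3 = V_3·sin θ₁/V₁.
sin θ_3 = 2.12 × sin 4.7° / 0.68 = 0.2555.
θ_3 = 14.80° from the vertical.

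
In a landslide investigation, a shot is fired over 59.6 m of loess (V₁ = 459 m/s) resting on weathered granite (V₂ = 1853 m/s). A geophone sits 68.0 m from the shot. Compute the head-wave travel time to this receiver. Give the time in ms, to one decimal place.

θ_c = arcsin(V₁/V₂) = arcsin(459/1853) = 14.34°, cos θ_c = 0.9688.
Intercept time tᵢ = 2h cos θ_c / V₁ = 2·59.6·0.9688/459 = 0.25160 s.
t = x/V₂ + tᵢ = 68.0/1853 + 0.25160 = 0.28830 s.

288.3 ms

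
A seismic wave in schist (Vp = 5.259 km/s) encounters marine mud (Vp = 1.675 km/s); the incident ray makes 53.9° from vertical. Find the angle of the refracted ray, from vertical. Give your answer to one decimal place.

sin θ₁/V₁ = sin θ₂/V₂ ⇒ sin θ₂ = 1.675·sin 53.9°/5.259 = 1.675·0.8080/5.259 = 0.2573.
θ₂ = sin⁻¹(0.2573) = 14.91° (from vertical).

14.9°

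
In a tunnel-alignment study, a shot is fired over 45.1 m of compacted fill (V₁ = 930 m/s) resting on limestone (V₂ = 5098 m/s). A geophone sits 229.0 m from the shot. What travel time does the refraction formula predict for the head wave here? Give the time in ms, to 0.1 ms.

140.3 ms

t = x/V₂ + 2h·√(V₂²−V₁²)/(V₁V₂).
√(V₂²−V₁²) = √(5098²−930²) = 5012.5 m/s; delay term = 2·45.1·5012.5/(930·5098) = 0.09536 s.
t = 229.0/5098 + 0.09536 = 0.14028 s.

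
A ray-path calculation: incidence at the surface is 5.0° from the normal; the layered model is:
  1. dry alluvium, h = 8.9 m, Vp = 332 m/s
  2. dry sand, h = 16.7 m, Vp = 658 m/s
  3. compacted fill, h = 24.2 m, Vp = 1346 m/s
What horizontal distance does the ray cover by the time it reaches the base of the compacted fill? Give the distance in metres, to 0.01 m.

12.85 m

p = sin θ₁/V₁ = sin 5.0°/332 = 2.6252e-04 s/m is conserved through the stack.
Layer 1: θ = 5.00°; offset = 8.9·tan 5.00° = 0.7786 m.
Layer 2: sin θ = p·658 = 0.1727 → θ = 9.95°; offset = 16.7·tan 9.95° = 2.9287 m.
Layer 3: sin θ = p·1346 = 0.3533 → θ = 20.69°; offset = 24.2·tan 20.69° = 9.1407 m.
Σ offsets = 12.8480 m.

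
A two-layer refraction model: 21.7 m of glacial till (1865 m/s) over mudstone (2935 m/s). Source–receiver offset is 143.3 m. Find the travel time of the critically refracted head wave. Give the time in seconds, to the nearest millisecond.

t = x/V₂ + 2h·√(V₂²−V₁²)/(V₁V₂).
√(V₂²−V₁²) = √(2935²−1865²) = 2266.3 m/s; delay term = 2·21.7·2266.3/(1865·2935) = 0.01797 s.
t = 143.3/2935 + 0.01797 = 0.06679 s.

0.067 s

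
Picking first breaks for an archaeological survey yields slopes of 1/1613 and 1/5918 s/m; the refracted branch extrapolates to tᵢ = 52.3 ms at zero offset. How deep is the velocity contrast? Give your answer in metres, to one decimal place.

43.8 m

θ_c = arcsin(1613/5918) = 15.82°; cos θ_c = 0.9621.
tᵢ = 2h cos θ_c/V₁ ⇒ h = tᵢ·V₁/(2 cos θ_c) = 0.0523·1613/(2·0.9621) = 43.84 m.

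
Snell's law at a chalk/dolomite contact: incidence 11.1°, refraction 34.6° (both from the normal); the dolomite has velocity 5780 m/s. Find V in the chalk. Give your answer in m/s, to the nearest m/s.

1960 m/s

Snell's law: sin 11.1°/V₁ = sin 34.6°/V₂.
V₁ = V₂·sin 11.1°/sin 34.6° = 5780 × 0.3390 = 1959.65 m/s.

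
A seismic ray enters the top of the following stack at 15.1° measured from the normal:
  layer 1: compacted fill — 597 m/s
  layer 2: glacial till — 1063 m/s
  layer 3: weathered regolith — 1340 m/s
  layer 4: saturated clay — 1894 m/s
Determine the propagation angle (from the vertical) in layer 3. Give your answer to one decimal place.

Snell's law across each interface conserves sin θ / V, so sin θ_3 = V_3·sin θ₁/V₁.
sin θ_3 = 1340 × sin 15.1° / 597 = 0.5847.
θ_3 = 35.78° from the vertical.

35.8°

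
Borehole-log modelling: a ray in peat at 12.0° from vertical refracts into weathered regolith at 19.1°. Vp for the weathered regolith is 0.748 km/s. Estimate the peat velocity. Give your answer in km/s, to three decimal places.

0.475 km/s

Snell's law: sin 12.0°/V₁ = sin 19.1°/V₂.
V₁ = V₂·sin 12.0°/sin 19.1° = 0.748 × 0.6354 = 0.475 km/s.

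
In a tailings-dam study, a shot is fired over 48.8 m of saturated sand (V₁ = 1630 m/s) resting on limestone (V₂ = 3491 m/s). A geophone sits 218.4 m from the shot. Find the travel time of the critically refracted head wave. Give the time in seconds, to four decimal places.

t = x/V₂ + 2h·√(V₂²−V₁²)/(V₁V₂).
√(V₂²−V₁²) = √(3491²−1630²) = 3087.1 m/s; delay term = 2·48.8·3087.1/(1630·3491) = 0.05295 s.
t = 218.4/3491 + 0.05295 = 0.11551 s.

0.1155 s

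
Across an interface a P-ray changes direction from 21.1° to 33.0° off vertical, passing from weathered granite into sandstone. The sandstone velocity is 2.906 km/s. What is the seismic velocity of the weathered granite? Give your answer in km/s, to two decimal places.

1.92 km/s

sin 21.1° = 0.3600; sin 33.0° = 0.5446.
V₁ = V₂·(sin θ₁/sin θ₂) = 2.906·(0.3600/0.5446) = 1.92 km/s.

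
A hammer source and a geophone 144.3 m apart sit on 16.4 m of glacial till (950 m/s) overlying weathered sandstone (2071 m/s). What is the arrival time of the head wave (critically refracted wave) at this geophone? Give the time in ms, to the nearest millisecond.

100 ms

θ_c = arcsin(V₁/V₂) = arcsin(950/2071) = 27.30°, cos θ_c = 0.8886.
Intercept time tᵢ = 2h cos θ_c / V₁ = 2·16.4·0.8886/950 = 0.03068 s.
t = x/V₂ + tᵢ = 144.3/2071 + 0.03068 = 0.10036 s.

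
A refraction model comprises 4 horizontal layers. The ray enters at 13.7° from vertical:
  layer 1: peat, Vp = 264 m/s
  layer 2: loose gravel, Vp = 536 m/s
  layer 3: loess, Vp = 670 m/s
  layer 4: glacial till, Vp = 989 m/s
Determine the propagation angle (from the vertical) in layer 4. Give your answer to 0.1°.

62.5°

Ray parameter p = sin 13.7° / 264 = 8.9711e-04 s/m.
sin θ_4 = p·V_4 = 8.9711e-04 × 989 = 0.8872.
θ_4 = 62.53° from the vertical.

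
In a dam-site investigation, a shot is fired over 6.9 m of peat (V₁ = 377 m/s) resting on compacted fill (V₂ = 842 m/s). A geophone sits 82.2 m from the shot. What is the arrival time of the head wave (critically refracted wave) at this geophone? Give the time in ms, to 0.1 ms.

130.4 ms

θ_c = arcsin(V₁/V₂) = arcsin(377/842) = 26.60°, cos θ_c = 0.8942.
Intercept time tᵢ = 2h cos θ_c / V₁ = 2·6.9·0.8942/377 = 0.03273 s.
t = x/V₂ + tᵢ = 82.2/842 + 0.03273 = 0.13036 s.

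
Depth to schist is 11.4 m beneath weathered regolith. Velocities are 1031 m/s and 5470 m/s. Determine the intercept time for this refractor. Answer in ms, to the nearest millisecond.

22 ms

tᵢ = 2h·√(V₂²−V₁²)/(V₁V₂).
√(V₂²−V₁²) = √(5470²−1031²) = 5372.0 m/s.
tᵢ = 2·11.4·5372.0/(1031·5470) = 0.02172 s.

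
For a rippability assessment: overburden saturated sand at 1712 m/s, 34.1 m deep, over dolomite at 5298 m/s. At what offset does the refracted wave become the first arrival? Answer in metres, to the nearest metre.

95 m

x_cross = 2h·√((V₂+V₁)/(V₂−V₁)).
(V₂+V₁)/(V₂−V₁) = (5298+1712)/(5298−1712) = 1.9548; √ = 1.3982.
x_cross = 2·34.1·1.3982 = 95.35 m.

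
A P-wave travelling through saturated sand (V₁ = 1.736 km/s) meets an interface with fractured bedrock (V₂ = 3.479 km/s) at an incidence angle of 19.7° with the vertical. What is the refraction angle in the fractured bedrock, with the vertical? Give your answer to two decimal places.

Snell's law: sin θ₂ = (V₂/V₁)·sin θ₁ = (3.479/1.736)·sin 19.7° = 0.6755.
θ₂ = arcsin 0.6755 = 42.50° from the normal.

42.50°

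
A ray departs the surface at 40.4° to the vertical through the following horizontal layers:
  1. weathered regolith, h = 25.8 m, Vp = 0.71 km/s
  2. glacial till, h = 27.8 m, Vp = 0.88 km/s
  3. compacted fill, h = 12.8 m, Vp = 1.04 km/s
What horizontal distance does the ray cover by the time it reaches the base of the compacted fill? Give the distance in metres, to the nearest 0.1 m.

98.1 m

p = sin θ₁/V₁ = sin 40.4°/0.71 = 9.1284e-01 s/km is conserved through the stack.
Layer 1: θ = 40.40°; offset = 25.8·tan 40.40° = 21.958 m.
Layer 2: sin θ = p·0.88 = 0.8033 → θ = 53.45°; offset = 27.8·tan 53.45° = 37.497 m.
Layer 3: sin θ = p·1.04 = 0.9494 → θ = 71.69°; offset = 12.8·tan 71.69° = 38.676 m.
Total horizontal offset = 98.130 m.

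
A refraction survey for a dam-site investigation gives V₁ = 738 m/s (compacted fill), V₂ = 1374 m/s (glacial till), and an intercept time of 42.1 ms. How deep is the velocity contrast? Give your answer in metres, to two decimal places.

h = tᵢ·V₁·V₂ / (2·√(V₂²−V₁²)).
√(V₂²−V₁²) = √(1374² − 738²) = 1159.0 m/s.
h = 0.0421 s × 738 × 1374 / (2 × 1159.0) = 18.42 m.

18.42 m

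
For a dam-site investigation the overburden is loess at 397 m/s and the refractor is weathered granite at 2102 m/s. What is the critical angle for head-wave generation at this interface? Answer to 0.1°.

10.9°

Critical incidence: sin θ_c = V₁/V₂ = 397/2102 = 0.1889.
θ_c = arcsin 0.1889 = 10.89°.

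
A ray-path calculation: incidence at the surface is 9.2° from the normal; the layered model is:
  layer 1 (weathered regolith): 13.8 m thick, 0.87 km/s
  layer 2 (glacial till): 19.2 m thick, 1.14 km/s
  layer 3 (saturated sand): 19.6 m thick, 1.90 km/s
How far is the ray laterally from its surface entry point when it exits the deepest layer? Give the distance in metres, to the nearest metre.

14 m

Apply Snell's law at each interface; in layer i the horizontal offset is hᵢ·tan θᵢ.
Layer 1: θ = 9.20°; offset = 13.8·tan 9.20° = 2.235 m.
Layer 2: sin θ = 1.14·sin 9.2°/0.87 = 0.2095, θ = 12.09°; offset = 19.2·tan 12.09° = 4.114 m.
Layer 3: sin θ = 1.90·sin 9.2°/0.87 = 0.3492, θ = 20.44°; offset = 19.6·tan 20.44° = 7.303 m.
Σ offsets = 13.652 m.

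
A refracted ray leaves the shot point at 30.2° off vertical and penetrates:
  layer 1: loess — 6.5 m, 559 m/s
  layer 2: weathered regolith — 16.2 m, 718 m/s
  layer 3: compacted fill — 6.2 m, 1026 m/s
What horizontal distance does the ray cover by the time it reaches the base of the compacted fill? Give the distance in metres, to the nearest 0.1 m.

Apply Snell's law at each interface; in layer i the horizontal offset is hᵢ·tan θᵢ.
Layer 1: θ = 30.20°; offset = 6.5·tan 30.20° = 3.783 m.
Layer 2: sin θ = 718·sin 30.2°/559 = 0.6461, θ = 40.25°; offset = 16.2·tan 40.25° = 13.713 m.
Layer 3: sin θ = 1026·sin 30.2°/559 = 0.9233, θ = 67.41°; offset = 6.2·tan 67.41° = 14.899 m.
Σ offsets = 32.396 m.

32.4 m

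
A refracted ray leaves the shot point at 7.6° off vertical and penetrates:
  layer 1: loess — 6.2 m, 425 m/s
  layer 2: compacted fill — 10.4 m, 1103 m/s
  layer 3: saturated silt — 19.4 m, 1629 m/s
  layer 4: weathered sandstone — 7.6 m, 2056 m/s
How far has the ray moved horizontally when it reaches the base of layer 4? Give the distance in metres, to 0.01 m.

p = sin θ₁/V₁ = sin 7.6°/425 = 3.1119e-04 s/m is conserved through the stack.
Layer 1: θ = 7.60°; offset = 6.2·tan 7.60° = 0.8273 m.
Layer 2: sin θ = p·1103 = 0.3432 → θ = 20.07°; offset = 10.4·tan 20.07° = 3.8006 m.
Layer 3: sin θ = p·1629 = 0.5069 → θ = 30.46°; offset = 19.4·tan 30.46° = 11.4091 m.
Layer 4: sin θ = p·2056 = 0.6398 → θ = 39.78°; offset = 7.6·tan 39.78° = 6.3271 m.
Total horizontal offset = 22.3640 m.

22.36 m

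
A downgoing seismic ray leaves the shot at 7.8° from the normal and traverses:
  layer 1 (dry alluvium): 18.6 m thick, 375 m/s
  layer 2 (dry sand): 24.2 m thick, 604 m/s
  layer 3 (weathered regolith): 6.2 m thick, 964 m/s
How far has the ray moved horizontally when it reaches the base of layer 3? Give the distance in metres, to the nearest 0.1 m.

Apply Snell's law at each interface; in layer i the horizontal offset is hᵢ·tan θᵢ.
Layer 1: θ = 7.80°; offset = 18.6·tan 7.80° = 2.548 m.
Layer 2: sin θ = 604·sin 7.8°/375 = 0.2186, θ = 12.63°; offset = 24.2·tan 12.63° = 5.421 m.
Layer 3: sin θ = 964·sin 7.8°/375 = 0.3489, θ = 20.42°; offset = 6.2·tan 20.42° = 2.308 m.
Summing the layer offsets gives 10.277 m.

10.3 m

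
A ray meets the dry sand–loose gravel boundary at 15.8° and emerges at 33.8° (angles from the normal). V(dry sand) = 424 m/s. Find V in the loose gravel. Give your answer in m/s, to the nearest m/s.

Snell's law: sin 15.8°/V₁ = sin 33.8°/V₂.
V₂ = V₁·sin 33.8°/sin 15.8° = 424 × 2.0431 = 866.27 m/s.

866 m/s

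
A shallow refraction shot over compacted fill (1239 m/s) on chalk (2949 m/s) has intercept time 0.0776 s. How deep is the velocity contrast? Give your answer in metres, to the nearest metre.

θ_c = arcsin(1239/2949) = 24.84°; cos θ_c = 0.9075.
tᵢ = 2h cos θ_c/V₁ ⇒ h = tᵢ·V₁/(2 cos θ_c) = 0.0776·1239/(2·0.9075) = 52.98 m.

53 m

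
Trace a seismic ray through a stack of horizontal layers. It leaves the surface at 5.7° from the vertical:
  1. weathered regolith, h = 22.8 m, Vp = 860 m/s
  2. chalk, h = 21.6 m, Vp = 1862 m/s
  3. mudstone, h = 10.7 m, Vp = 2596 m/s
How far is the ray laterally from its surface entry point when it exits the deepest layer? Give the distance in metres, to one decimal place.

Apply Snell's law at each interface; in layer i the horizontal offset is hᵢ·tan θᵢ.
Layer 1: θ = 5.70°; offset = 22.8·tan 5.70° = 2.276 m.
Layer 2: sin θ = 1862·sin 5.7°/860 = 0.2150, θ = 12.42°; offset = 21.6·tan 12.42° = 4.756 m.
Layer 3: sin θ = 2596·sin 5.7°/860 = 0.2998, θ = 17.45°; offset = 10.7·tan 17.45° = 3.363 m.
Summing the layer offsets gives 10.394 m.

10.4 m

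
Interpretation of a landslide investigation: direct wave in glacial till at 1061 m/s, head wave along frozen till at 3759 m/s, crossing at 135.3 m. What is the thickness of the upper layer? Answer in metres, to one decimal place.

50.6 m

x_cross = 2h·√((V₂+V₁)/(V₂−V₁)) → h = x_cross / (2·√((V₂+V₁)/(V₂−V₁))).
√((V₂+V₁)/(V₂−V₁)) = √((3759+1061)/(3759−1061)) = 1.3366.
h = 135.3 / (2·1.3366) = 50.61 m.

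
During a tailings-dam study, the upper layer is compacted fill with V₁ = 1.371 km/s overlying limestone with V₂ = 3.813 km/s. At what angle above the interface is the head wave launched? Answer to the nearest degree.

At critical incidence the refracted ray runs along the interface (θ₂ = 90°), so sin θ_c = V₁/V₂.
θ_c = arcsin(1.371/3.813) = arcsin 0.3596 = 21.07°.
Measured from the interface: 90° − 21.07° = 68.93°.

69°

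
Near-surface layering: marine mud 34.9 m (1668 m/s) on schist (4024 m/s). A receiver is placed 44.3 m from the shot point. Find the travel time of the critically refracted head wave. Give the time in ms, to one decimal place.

t = x/V₂ + 2h·√(V₂²−V₁²)/(V₁V₂).
√(V₂²−V₁²) = √(4024²−1668²) = 3662.0 m/s; delay term = 2·34.9·3662.0/(1668·4024) = 0.03808 s.
t = 44.3/4024 + 0.03808 = 0.04909 s.

49.1 ms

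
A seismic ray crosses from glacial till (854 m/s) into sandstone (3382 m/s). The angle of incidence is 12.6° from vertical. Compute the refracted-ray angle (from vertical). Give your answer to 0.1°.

59.8°

Snell's law: sin θ₂ = (V₂/V₁)·sin θ₁ = (3382/854)·sin 12.6° = 0.8639.
θ₂ = sin⁻¹(0.8639) = 59.76° (from vertical).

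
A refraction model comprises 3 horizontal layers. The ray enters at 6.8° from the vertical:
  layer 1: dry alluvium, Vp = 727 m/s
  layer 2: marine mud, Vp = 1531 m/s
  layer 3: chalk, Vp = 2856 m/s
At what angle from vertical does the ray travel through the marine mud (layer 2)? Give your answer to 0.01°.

Ray parameter p = sin 6.8° / 727 = 1.6287e-04 s/m.
sin θ_2 = p·V_2 = 1.6287e-04 × 1531 = 0.2493.
θ_2 = 14.44° from the vertical.

14.44°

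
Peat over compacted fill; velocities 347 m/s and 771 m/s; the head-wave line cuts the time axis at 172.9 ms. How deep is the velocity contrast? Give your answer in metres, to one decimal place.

33.6 m

h = tᵢ·V₁·V₂ / (2·√(V₂²−V₁²)).
√(V₂²−V₁²) = √(771² − 347²) = 688.5 m/s.
h = 0.1729 s × 347 × 771 / (2 × 688.5) = 33.59 m.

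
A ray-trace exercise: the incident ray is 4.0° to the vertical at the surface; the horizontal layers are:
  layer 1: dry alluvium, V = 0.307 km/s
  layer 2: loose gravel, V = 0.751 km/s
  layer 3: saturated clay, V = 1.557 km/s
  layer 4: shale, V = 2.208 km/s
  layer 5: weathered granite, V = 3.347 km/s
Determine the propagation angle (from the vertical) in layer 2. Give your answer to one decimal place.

9.8°

Ray parameter p = sin 4.0° / 0.307 = 2.2722e-01 s/km.
sin θ_2 = p·V_2 = 2.2722e-01 × 0.751 = 0.1706.
θ_2 = arcsin 0.1706 = 9.83°.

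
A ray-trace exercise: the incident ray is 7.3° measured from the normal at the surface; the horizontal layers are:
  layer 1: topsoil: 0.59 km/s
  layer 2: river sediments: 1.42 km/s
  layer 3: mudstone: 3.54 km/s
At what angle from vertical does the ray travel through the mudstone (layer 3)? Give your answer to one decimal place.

Ray parameter p = sin 7.3° / 0.59 = 2.1536e-01 s/km.
sin θ_3 = p·V_3 = 2.1536e-01 × 3.54 = 0.7624.
θ_3 = arcsin 0.7624 = 49.68°.

49.7°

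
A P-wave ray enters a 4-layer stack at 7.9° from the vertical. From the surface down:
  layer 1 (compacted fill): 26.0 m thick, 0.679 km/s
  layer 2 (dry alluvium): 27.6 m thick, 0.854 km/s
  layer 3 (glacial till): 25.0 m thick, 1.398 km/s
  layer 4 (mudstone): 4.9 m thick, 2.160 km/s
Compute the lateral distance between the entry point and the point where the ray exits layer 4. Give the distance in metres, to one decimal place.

18.2 m

Ray parameter p = sin 7.9° / 0.679 km/s = 2.0242e-01 s/km.
Layer 1: θ = 7.90°; offset = 26.0·tan 7.90° = 3.608 m.
Layer 2: sin θ = p·0.854 = 0.1729 → θ = 9.95°; offset = 27.6·tan 9.95° = 4.844 m.
Layer 3: sin θ = p·1.398 = 0.2830 → θ = 16.44°; offset = 25.0·tan 16.44° = 7.376 m.
Layer 4: sin θ = p·2.160 = 0.4372 → θ = 25.93°; offset = 4.9·tan 25.93° = 2.382 m.
Total horizontal offset = 18.210 m.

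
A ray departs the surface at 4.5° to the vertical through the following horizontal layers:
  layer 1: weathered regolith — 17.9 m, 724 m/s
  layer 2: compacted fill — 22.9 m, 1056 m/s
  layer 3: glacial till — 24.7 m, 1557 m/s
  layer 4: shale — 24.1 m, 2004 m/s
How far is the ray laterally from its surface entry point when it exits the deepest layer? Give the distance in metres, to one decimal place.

Ray parameter p = sin 4.5° / 724 m/s = 1.0837e-04 s/m.
Layer 1: θ = 4.50°; offset = 17.9·tan 4.50° = 1.409 m.
Layer 2: sin θ = p·1056 = 0.1144 → θ = 6.57°; offset = 22.9·tan 6.57° = 2.638 m.
Layer 3: sin θ = p·1557 = 0.1687 → θ = 9.71°; offset = 24.7·tan 9.71° = 4.228 m.
Layer 4: sin θ = p·2004 = 0.2172 → θ = 12.54°; offset = 24.1·tan 12.54° = 5.362 m.
Σ offsets = 13.637 m.

13.6 m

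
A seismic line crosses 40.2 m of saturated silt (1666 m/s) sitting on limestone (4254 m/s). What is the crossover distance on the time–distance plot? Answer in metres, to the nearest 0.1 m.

x_cross = 2h·√((V₂+V₁)/(V₂−V₁)).
(V₂+V₁)/(V₂−V₁) = (4254+1666)/(4254−1666) = 2.2875; √ = 1.5124.
x_cross = 2·40.2·1.5124 = 121.60 m.

121.6 m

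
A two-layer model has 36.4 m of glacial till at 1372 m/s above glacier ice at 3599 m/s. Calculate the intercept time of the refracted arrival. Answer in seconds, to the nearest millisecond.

0.049 s

θ_c = arcsin(V₁/V₂) = arcsin(1372/3599) = 22.41°; cos θ_c = 0.9245.
tᵢ = 2h·cos θ_c / V₁ = 2·36.4·0.9245 / 1372 = 0.04905 s.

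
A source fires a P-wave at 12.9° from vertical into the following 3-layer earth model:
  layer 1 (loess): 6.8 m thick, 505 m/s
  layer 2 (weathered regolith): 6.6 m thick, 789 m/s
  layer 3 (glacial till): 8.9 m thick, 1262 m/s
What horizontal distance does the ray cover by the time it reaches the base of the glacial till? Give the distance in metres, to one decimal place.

Ray parameter p = sin 12.9° / 505 m/s = 4.4208e-04 s/m.
Layer 1: θ = 12.90°; offset = 6.8·tan 12.90° = 1.557 m.
Layer 2: sin θ = p·789 = 0.3488 → θ = 20.41°; offset = 6.6·tan 20.41° = 2.456 m.
Layer 3: sin θ = p·1262 = 0.5579 → θ = 33.91°; offset = 8.9·tan 33.91° = 5.983 m.
Summing the layer offsets gives 9.997 m.

10.0 m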